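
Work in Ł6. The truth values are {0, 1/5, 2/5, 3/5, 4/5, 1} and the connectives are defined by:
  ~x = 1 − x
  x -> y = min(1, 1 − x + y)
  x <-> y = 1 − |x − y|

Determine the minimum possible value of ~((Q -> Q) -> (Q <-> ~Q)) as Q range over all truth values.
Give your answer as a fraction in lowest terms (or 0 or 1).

Take Q = 2/5:
Q -> Q = 2/5 -> 2/5 = 1
~Q = ~2/5 = 3/5
Q <-> ~Q = 2/5 <-> 3/5 = 4/5
(Q -> Q) -> (Q <-> ~Q) = 1 -> 4/5 = 4/5
~((Q -> Q) -> (Q <-> ~Q)) = ~4/5 = 1/5
No assignment yields a value below 1/5, so this is the minimum.

1/5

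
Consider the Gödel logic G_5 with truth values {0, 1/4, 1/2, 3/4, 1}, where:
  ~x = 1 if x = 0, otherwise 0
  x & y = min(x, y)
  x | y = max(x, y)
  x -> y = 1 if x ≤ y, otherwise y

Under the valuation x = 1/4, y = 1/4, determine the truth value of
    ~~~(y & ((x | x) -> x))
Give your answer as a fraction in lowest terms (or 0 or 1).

0

x | x = 1/4 | 1/4 = 1/4
(x | x) -> x = 1/4 -> 1/4 = 1
y & ((x | x) -> x) = 1/4 & 1 = 1/4
~(y & ((x | x) -> x)) = ~1/4 = 0
~~(y & ((x | x) -> x)) = ~0 = 1
~~~(y & ((x | x) -> x)) = ~1 = 0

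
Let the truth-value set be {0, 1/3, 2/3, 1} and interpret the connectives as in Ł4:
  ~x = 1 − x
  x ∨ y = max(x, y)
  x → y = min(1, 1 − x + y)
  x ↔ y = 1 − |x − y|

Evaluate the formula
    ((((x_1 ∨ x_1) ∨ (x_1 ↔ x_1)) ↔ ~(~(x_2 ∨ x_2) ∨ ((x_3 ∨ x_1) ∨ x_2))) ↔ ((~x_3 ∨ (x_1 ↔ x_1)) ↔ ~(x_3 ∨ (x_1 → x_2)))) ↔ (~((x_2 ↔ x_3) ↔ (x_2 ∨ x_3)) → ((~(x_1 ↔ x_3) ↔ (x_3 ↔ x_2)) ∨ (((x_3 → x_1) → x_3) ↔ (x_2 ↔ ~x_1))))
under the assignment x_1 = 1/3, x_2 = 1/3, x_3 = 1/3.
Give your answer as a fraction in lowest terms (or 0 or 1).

2/3

x_1 ∨ x_1 = 1/3 ∨ 1/3 = 1/3
x_1 ↔ x_1 = 1/3 ↔ 1/3 = 1
(x_1 ∨ x_1) ∨ (x_1 ↔ x_1) = 1/3 ∨ 1 = 1
x_2 ∨ x_2 = 1/3 ∨ 1/3 = 1/3
~(x_2 ∨ x_2) = ~1/3 = 2/3
x_3 ∨ x_1 = 1/3 ∨ 1/3 = 1/3
(x_3 ∨ x_1) ∨ x_2 = 1/3 ∨ 1/3 = 1/3
~(x_2 ∨ x_2) ∨ ((x_3 ∨ x_1) ∨ x_2) = 2/3 ∨ 1/3 = 2/3
~(~(x_2 ∨ x_2) ∨ ((x_3 ∨ x_1) ∨ x_2)) = ~2/3 = 1/3
((x_1 ∨ x_1) ∨ (x_1 ↔ x_1)) ↔ ~(~(x_2 ∨ x_2) ∨ ((x_3 ∨ x_1) ∨ x_2)) = 1 ↔ 1/3 = 1/3
~x_3 = ~1/3 = 2/3
x_1 ↔ x_1 = 1/3 ↔ 1/3 = 1
~x_3 ∨ (x_1 ↔ x_1) = 2/3 ∨ 1 = 1
x_1 → x_2 = 1/3 → 1/3 = 1
x_3 ∨ (x_1 → x_2) = 1/3 ∨ 1 = 1
~(x_3 ∨ (x_1 → x_2)) = ~1 = 0
(~x_3 ∨ (x_1 ↔ x_1)) ↔ ~(x_3 ∨ (x_1 → x_2)) = 1 ↔ 0 = 0
(((x_1 ∨ x_1) ∨ (x_1 ↔ x_1)) ↔ ~(~(x_2 ∨ x_2) ∨ ((x_3 ∨ x_1) ∨ x_2))) ↔ ((~x_3 ∨ (x_1 ↔ x_1)) ↔ ~(x_3 ∨ (x_1 → x_2))) = 1/3 ↔ 0 = 2/3
x_2 ↔ x_3 = 1/3 ↔ 1/3 = 1
x_2 ∨ x_3 = 1/3 ∨ 1/3 = 1/3
(x_2 ↔ x_3) ↔ (x_2 ∨ x_3) = 1 ↔ 1/3 = 1/3
~((x_2 ↔ x_3) ↔ (x_2 ∨ x_3)) = ~1/3 = 2/3
x_1 ↔ x_3 = 1/3 ↔ 1/3 = 1
~(x_1 ↔ x_3) = ~1 = 0
x_3 ↔ x_2 = 1/3 ↔ 1/3 = 1
~(x_1 ↔ x_3) ↔ (x_3 ↔ x_2) = 0 ↔ 1 = 0
x_3 → x_1 = 1/3 → 1/3 = 1
(x_3 → x_1) → x_3 = 1 → 1/3 = 1/3
~x_1 = ~1/3 = 2/3
x_2 ↔ ~x_1 = 1/3 ↔ 2/3 = 2/3
((x_3 → x_1) → x_3) ↔ (x_2 ↔ ~x_1) = 1/3 ↔ 2/3 = 2/3
(~(x_1 ↔ x_3) ↔ (x_3 ↔ x_2)) ∨ (((x_3 → x_1) → x_3) ↔ (x_2 ↔ ~x_1)) = 0 ∨ 2/3 = 2/3
~((x_2 ↔ x_3) ↔ (x_2 ∨ x_3)) → ((~(x_1 ↔ x_3) ↔ (x_3 ↔ x_2)) ∨ (((x_3 → x_1) → x_3) ↔ (x_2 ↔ ~x_1))) = 2/3 → 2/3 = 1
((((x_1 ∨ x_1) ∨ (x_1 ↔ x_1)) ↔ ~(~(x_2 ∨ x_2) ∨ ((x_3 ∨ x_1) ∨ x_2))) ↔ ((~x_3 ∨ (x_1 ↔ x_1)) ↔ ~(x_3 ∨ (x_1 → x_2)))) ↔ (~((x_2 ↔ x_3) ↔ (x_2 ∨ x_3)) → ((~(x_1 ↔ x_3) ↔ (x_3 ↔ x_2)) ∨ (((x_3 → x_1) → x_3) ↔ (x_2 ↔ ~x_1)))) = 2/3 ↔ 1 = 2/3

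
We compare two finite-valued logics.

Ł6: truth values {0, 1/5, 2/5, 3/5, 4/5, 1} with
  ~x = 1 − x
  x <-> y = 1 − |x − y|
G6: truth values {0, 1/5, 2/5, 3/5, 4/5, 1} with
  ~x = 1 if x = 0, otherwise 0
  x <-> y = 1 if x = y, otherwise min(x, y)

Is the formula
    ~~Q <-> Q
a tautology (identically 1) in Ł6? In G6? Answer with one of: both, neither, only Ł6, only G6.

only Ł6

In Ł6: every assignment gives 1 — tautology.
In G6: at Q = 1/5 the value is 1/5 — not a tautology.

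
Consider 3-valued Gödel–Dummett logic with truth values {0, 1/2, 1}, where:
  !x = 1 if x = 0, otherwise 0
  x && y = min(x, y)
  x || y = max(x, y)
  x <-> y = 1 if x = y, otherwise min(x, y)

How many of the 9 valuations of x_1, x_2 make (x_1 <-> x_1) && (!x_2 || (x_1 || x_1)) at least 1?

5

x_1 = 0, x_2 = 0 ↦ 1  ≥
x_1 = 0, x_2 = 1/2 ↦ 0  <
x_1 = 0, x_2 = 1 ↦ 0  <
x_1 = 1/2, x_2 = 0 ↦ 1  ≥
x_1 = 1/2, x_2 = 1/2 ↦ 1/2  <
x_1 = 1/2, x_2 = 1 ↦ 1/2  <
x_1 = 1, x_2 = 0 ↦ 1  ≥
x_1 = 1, x_2 = 1/2 ↦ 1  ≥
x_1 = 1, x_2 = 1 ↦ 1  ≥
So 5 of the 9 assignments meet the threshold.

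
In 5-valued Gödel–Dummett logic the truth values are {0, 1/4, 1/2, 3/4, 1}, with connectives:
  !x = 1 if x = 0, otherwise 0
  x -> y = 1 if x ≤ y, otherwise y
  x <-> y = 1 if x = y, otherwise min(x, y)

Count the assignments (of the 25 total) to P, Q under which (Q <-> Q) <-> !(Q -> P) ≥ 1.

4

value 1: 4 assignments (counts)
value 0: 21 assignments
So 4 of the 25 assignments meet the threshold.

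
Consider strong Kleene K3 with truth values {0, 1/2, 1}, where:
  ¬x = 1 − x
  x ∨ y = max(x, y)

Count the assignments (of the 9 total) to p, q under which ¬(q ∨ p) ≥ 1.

1

p = 0, q = 0 ↦ 1  ≥
p = 0, q = 1/2 ↦ 1/2  <
p = 0, q = 1 ↦ 0  <
p = 1/2, q = 0 ↦ 1/2  <
p = 1/2, q = 1/2 ↦ 1/2  <
p = 1/2, q = 1 ↦ 0  <
p = 1, q = 0 ↦ 0  <
p = 1, q = 1/2 ↦ 0  <
p = 1, q = 1 ↦ 0  <
So 1 of the 9 assignments meets the threshold.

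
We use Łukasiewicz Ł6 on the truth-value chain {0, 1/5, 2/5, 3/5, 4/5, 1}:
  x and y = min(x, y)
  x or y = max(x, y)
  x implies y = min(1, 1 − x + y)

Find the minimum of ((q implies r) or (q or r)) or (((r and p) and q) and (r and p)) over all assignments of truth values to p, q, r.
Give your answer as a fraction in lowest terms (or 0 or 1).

Take p = 0, q = 2/5, r = 0:
q implies r = 2/5 implies 0 = 3/5
q or r = 2/5 or 0 = 2/5
(q implies r) or (q or r) = 3/5 or 2/5 = 3/5
r and p = 0 and 0 = 0
(r and p) and q = 0 and 2/5 = 0
r and p = 0 and 0 = 0
((r and p) and q) and (r and p) = 0 and 0 = 0
((q implies r) or (q or r)) or (((r and p) and q) and (r and p)) = 3/5 or 0 = 3/5
No assignment yields a value below 3/5, so this is the minimum.

3/5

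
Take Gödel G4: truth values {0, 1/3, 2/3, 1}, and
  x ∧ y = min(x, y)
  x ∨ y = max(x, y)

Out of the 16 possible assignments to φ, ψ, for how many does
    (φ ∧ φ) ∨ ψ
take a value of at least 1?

7

φ = 0, ψ = 0 ↦ 0  <
φ = 0, ψ = 1/3 ↦ 1/3  <
φ = 0, ψ = 2/3 ↦ 2/3  <
φ = 0, ψ = 1 ↦ 1  ≥
φ = 1/3, ψ = 0 ↦ 1/3  <
φ = 1/3, ψ = 1/3 ↦ 1/3  <
φ = 1/3, ψ = 2/3 ↦ 2/3  <
φ = 1/3, ψ = 1 ↦ 1  ≥
φ = 2/3, ψ = 0 ↦ 2/3  <
φ = 2/3, ψ = 1/3 ↦ 2/3  <
φ = 2/3, ψ = 2/3 ↦ 2/3  <
φ = 2/3, ψ = 1 ↦ 1  ≥
φ = 1, ψ = 0 ↦ 1  ≥
φ = 1, ψ = 1/3 ↦ 1  ≥
φ = 1, ψ = 2/3 ↦ 1  ≥
φ = 1, ψ = 1 ↦ 1  ≥
So 7 of the 16 assignments meet the threshold.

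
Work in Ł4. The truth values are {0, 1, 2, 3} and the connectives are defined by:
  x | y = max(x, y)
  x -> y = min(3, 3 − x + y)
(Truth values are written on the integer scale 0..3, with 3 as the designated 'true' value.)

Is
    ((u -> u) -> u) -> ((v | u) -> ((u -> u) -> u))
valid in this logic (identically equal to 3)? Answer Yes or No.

Yes

u = 0, v = 0 ↦ 3
u = 0, v = 1 ↦ 3
u = 0, v = 2 ↦ 3
u = 0, v = 3 ↦ 3
u = 1, v = 0 ↦ 3
u = 1, v = 1 ↦ 3
u = 1, v = 2 ↦ 3
u = 1, v = 3 ↦ 3
u = 2, v = 0 ↦ 3
u = 2, v = 1 ↦ 3
u = 2, v = 2 ↦ 3
u = 2, v = 3 ↦ 3
u = 3, v = 0 ↦ 3
u = 3, v = 1 ↦ 3
u = 3, v = 2 ↦ 3
u = 3, v = 3 ↦ 3
Every assignment gives a value ≥ 3.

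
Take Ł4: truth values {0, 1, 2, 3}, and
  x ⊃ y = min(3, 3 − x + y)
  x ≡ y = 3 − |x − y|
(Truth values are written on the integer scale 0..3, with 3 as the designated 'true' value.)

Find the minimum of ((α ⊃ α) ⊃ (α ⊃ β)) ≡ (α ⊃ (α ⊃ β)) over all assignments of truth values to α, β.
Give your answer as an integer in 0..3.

2

Take α = 1, β = 0:
α ⊃ α = 1 ⊃ 1 = 3
α ⊃ β = 1 ⊃ 0 = 2
(α ⊃ α) ⊃ (α ⊃ β) = 3 ⊃ 2 = 2
α ⊃ β = 1 ⊃ 0 = 2
α ⊃ (α ⊃ β) = 1 ⊃ 2 = 3
((α ⊃ α) ⊃ (α ⊃ β)) ≡ (α ⊃ (α ⊃ β)) = 2 ≡ 3 = 2
No assignment yields a value below 2, so this is the minimum.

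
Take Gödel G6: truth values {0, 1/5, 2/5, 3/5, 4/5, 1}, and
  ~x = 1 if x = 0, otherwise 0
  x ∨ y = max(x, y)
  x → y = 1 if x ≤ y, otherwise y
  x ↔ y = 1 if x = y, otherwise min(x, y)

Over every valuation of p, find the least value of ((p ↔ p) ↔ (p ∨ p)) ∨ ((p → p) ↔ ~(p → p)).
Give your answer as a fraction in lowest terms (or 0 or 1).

Take p = 0:
p ↔ p = 0 ↔ 0 = 1
p ∨ p = 0 ∨ 0 = 0
(p ↔ p) ↔ (p ∨ p) = 1 ↔ 0 = 0
p → p = 0 → 0 = 1
p → p = 0 → 0 = 1
~(p → p) = ~1 = 0
(p → p) ↔ ~(p → p) = 1 ↔ 0 = 0
((p ↔ p) ↔ (p ∨ p)) ∨ ((p → p) ↔ ~(p → p)) = 0 ∨ 0 = 0
No assignment yields a value below 0, so this is the minimum.

0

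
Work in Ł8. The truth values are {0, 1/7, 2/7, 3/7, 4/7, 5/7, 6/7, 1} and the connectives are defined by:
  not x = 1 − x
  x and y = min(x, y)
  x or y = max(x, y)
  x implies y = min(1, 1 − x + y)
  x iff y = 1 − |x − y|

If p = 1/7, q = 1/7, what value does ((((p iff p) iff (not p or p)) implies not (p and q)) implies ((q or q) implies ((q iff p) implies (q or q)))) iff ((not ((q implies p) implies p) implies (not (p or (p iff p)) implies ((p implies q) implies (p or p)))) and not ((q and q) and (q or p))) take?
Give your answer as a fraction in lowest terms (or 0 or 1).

p iff p = 1/7 iff 1/7 = 1
not p = not 1/7 = 6/7
not p or p = 6/7 or 1/7 = 6/7
(p iff p) iff (not p or p) = 1 iff 6/7 = 6/7
p and q = 1/7 and 1/7 = 1/7
not (p and q) = not 1/7 = 6/7
((p iff p) iff (not p or p)) implies not (p and q) = 6/7 implies 6/7 = 1
q or q = 1/7 or 1/7 = 1/7
q iff p = 1/7 iff 1/7 = 1
q or q = 1/7 or 1/7 = 1/7
(q iff p) implies (q or q) = 1 implies 1/7 = 1/7
(q or q) implies ((q iff p) implies (q or q)) = 1/7 implies 1/7 = 1
(((p iff p) iff (not p or p)) implies not (p and q)) implies ((q or q) implies ((q iff p) implies (q or q))) = 1 implies 1 = 1
q implies p = 1/7 implies 1/7 = 1
(q implies p) implies p = 1 implies 1/7 = 1/7
not ((q implies p) implies p) = not 1/7 = 6/7
p iff p = 1/7 iff 1/7 = 1
p or (p iff p) = 1/7 or 1 = 1
not (p or (p iff p)) = not 1 = 0
p implies q = 1/7 implies 1/7 = 1
p or p = 1/7 or 1/7 = 1/7
(p implies q) implies (p or p) = 1 implies 1/7 = 1/7
not (p or (p iff p)) implies ((p implies q) implies (p or p)) = 0 implies 1/7 = 1
not ((q implies p) implies p) implies (not (p or (p iff p)) implies ((p implies q) implies (p or p))) = 6/7 implies 1 = 1
q and q = 1/7 and 1/7 = 1/7
q or p = 1/7 or 1/7 = 1/7
(q and q) and (q or p) = 1/7 and 1/7 = 1/7
not ((q and q) and (q or p)) = not 1/7 = 6/7
(not ((q implies p) implies p) implies (not (p or (p iff p)) implies ((p implies q) implies (p or p)))) and not ((q and q) and (q or p)) = 1 and 6/7 = 6/7
((((p iff p) iff (not p or p)) implies not (p and q)) implies ((q or q) implies ((q iff p) implies (q or q)))) iff ((not ((q implies p) implies p) implies (not (p or (p iff p)) implies ((p implies q) implies (p or p)))) and not ((q and q) and (q or p))) = 1 iff 6/7 = 6/7

6/7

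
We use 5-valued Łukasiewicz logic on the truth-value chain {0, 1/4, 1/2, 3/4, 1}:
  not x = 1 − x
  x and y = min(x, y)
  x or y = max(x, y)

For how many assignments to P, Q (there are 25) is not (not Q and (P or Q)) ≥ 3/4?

value 1: 6 assignments (counts)
value 3/4: 8 assignments (counts)
value 1/2: 7 assignments
value 1/4: 3 assignments
value 0: 1 assignment
So 14 of the 25 assignments meet the threshold.

14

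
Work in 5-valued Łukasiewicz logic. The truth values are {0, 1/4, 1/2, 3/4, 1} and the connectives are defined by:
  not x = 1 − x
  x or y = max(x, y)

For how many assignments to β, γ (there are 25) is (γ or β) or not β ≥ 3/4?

22

value 1: 13 assignments (counts)
value 3/4: 9 assignments (counts)
value 1/2: 3 assignments
So 22 of the 25 assignments meet the threshold.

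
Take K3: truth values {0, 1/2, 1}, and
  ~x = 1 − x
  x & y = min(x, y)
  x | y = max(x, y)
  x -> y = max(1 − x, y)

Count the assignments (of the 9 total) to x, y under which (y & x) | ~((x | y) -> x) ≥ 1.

2

x = 0, y = 0 ↦ 0  <
x = 0, y = 1/2 ↦ 1/2  <
x = 0, y = 1 ↦ 1  ≥
x = 1/2, y = 0 ↦ 1/2  <
x = 1/2, y = 1/2 ↦ 1/2  <
x = 1/2, y = 1 ↦ 1/2  <
x = 1, y = 0 ↦ 0  <
x = 1, y = 1/2 ↦ 1/2  <
x = 1, y = 1 ↦ 1  ≥
So 2 of the 9 assignments meet the threshold.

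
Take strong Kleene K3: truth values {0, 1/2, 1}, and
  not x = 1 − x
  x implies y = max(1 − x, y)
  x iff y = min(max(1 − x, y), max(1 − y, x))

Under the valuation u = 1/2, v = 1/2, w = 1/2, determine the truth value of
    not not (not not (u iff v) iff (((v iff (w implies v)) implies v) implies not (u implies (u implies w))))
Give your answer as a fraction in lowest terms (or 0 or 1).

u iff v = 1/2 iff 1/2 = 1/2
not (u iff v) = not 1/2 = 1/2
not not (u iff v) = not 1/2 = 1/2
w implies v = 1/2 implies 1/2 = 1/2
v iff (w implies v) = 1/2 iff 1/2 = 1/2
(v iff (w implies v)) implies v = 1/2 implies 1/2 = 1/2
u implies w = 1/2 implies 1/2 = 1/2
u implies (u implies w) = 1/2 implies 1/2 = 1/2
not (u implies (u implies w)) = not 1/2 = 1/2
((v iff (w implies v)) implies v) implies not (u implies (u implies w)) = 1/2 implies 1/2 = 1/2
not not (u iff v) iff (((v iff (w implies v)) implies v) implies not (u implies (u implies w))) = 1/2 iff 1/2 = 1/2
not (not not (u iff v) iff (((v iff (w implies v)) implies v) implies not (u implies (u implies w)))) = not 1/2 = 1/2
not not (not not (u iff v) iff (((v iff (w implies v)) implies v) implies not (u implies (u implies w)))) = not 1/2 = 1/2

1/2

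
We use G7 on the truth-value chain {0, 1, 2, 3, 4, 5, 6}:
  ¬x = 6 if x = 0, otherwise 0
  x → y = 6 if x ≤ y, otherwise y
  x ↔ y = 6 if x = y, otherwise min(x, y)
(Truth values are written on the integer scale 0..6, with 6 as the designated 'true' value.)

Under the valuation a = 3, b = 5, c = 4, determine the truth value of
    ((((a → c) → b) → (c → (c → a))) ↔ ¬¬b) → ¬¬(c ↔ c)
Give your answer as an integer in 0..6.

a → c = 3 → 4 = 6
(a → c) → b = 6 → 5 = 5
c → a = 4 → 3 = 3
c → (c → a) = 4 → 3 = 3
((a → c) → b) → (c → (c → a)) = 5 → 3 = 3
¬b = ¬5 = 0
¬¬b = ¬0 = 6
(((a → c) → b) → (c → (c → a))) ↔ ¬¬b = 3 ↔ 6 = 3
c ↔ c = 4 ↔ 4 = 6
¬(c ↔ c) = ¬6 = 0
¬¬(c ↔ c) = ¬0 = 6
((((a → c) → b) → (c → (c → a))) ↔ ¬¬b) → ¬¬(c ↔ c) = 3 → 6 = 6

6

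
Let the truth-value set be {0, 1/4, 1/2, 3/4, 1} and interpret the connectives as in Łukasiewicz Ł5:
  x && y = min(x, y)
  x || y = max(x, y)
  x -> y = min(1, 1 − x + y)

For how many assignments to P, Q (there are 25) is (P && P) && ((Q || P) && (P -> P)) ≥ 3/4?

10

value 1: 5 assignments (counts)
value 3/4: 5 assignments (counts)
value 1/2: 5 assignments
value 1/4: 5 assignments
value 0: 5 assignments
So 10 of the 25 assignments meet the threshold.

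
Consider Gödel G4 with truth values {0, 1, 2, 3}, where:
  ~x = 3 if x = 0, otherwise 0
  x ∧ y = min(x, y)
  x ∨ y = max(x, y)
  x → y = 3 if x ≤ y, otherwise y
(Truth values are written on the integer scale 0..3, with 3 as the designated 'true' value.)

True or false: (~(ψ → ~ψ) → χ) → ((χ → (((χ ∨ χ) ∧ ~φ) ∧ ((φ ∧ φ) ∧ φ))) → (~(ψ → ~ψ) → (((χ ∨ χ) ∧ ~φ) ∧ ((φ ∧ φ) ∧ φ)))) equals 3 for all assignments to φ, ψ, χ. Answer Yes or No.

Yes

At φ = 1, ψ = 2, χ = 1, for instance:
~ψ = ~2 = 0
ψ → ~ψ = 2 → 0 = 0
~(ψ → ~ψ) = ~0 = 3
~(ψ → ~ψ) → χ = 3 → 1 = 1
χ ∨ χ = 1 ∨ 1 = 1
~φ = ~1 = 0
(χ ∨ χ) ∧ ~φ = 1 ∧ 0 = 0
φ ∧ φ = 1 ∧ 1 = 1
(φ ∧ φ) ∧ φ = 1 ∧ 1 = 1
((χ ∨ χ) ∧ ~φ) ∧ ((φ ∧ φ) ∧ φ) = 0 ∧ 1 = 0
χ → (((χ ∨ χ) ∧ ~φ) ∧ ((φ ∧ φ) ∧ φ)) = 1 → 0 = 0
~(ψ → ~ψ) → (((χ ∨ χ) ∧ ~φ) ∧ ((φ ∧ φ) ∧ φ)) = 3 → 0 = 0
(χ → (((χ ∨ χ) ∧ ~φ) ∧ ((φ ∧ φ) ∧ φ))) → (~(ψ → ~ψ) → (((χ ∨ χ) ∧ ~φ) ∧ ((φ ∧ φ) ∧ φ))) = 0 → 0 = 3
(~(ψ → ~ψ) → χ) → ((χ → (((χ ∨ χ) ∧ ~φ) ∧ ((φ ∧ φ) ∧ φ))) → (~(ψ → ~ψ) → (((χ ∨ χ) ∧ ~φ) ∧ ((φ ∧ φ) ∧ φ)))) = 1 → 3 = 3
and checking the remaining 63 assignments likewise gives ≥ 3 in every case.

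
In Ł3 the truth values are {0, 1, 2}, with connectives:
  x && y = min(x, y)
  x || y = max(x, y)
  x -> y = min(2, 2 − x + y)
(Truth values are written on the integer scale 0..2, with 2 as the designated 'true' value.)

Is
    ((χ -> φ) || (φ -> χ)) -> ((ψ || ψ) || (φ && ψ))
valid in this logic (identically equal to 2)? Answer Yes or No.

No

Counterexample: take φ = 0, ψ = 0, χ = 0.
χ -> φ = 0 -> 0 = 2
φ -> χ = 0 -> 0 = 2
(χ -> φ) || (φ -> χ) = 2 || 2 = 2
ψ || ψ = 0 || 0 = 0
φ && ψ = 0 && 0 = 0
(ψ || ψ) || (φ && ψ) = 0 || 0 = 0
((χ -> φ) || (φ -> χ)) -> ((ψ || ψ) || (φ && ψ)) = 2 -> 0 = 0
This gives 0 ≠ 2.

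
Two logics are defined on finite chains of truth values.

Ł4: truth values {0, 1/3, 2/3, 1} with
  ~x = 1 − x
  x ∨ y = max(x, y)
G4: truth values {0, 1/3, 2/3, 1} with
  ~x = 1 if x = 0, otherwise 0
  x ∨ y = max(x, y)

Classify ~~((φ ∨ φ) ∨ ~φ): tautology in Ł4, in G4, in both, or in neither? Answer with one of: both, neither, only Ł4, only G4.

In Ł4: at φ = 1/3 the value is 2/3 — not a tautology.
In G4: every assignment gives 1 — tautology.

only G4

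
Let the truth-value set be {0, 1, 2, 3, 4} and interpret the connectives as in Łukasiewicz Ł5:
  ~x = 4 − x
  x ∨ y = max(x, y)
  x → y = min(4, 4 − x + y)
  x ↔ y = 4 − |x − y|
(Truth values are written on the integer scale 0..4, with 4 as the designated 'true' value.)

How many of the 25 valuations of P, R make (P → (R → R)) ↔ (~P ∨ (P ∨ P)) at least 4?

10

value 4: 10 assignments (counts)
value 3: 10 assignments
value 2: 5 assignments
So 10 of the 25 assignments meet the threshold.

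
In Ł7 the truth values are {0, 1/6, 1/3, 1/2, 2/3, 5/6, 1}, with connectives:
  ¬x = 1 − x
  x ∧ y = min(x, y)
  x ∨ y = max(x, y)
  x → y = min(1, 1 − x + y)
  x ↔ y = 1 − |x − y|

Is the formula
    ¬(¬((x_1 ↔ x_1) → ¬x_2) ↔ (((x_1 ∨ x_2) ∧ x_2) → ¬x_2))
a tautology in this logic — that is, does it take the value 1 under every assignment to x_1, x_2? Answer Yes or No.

Counterexample: take x_1 = 0, x_2 = 1/6.
x_1 ↔ x_1 = 0 ↔ 0 = 1
¬x_2 = ¬1/6 = 5/6
(x_1 ↔ x_1) → ¬x_2 = 1 → 5/6 = 5/6
¬((x_1 ↔ x_1) → ¬x_2) = ¬5/6 = 1/6
x_1 ∨ x_2 = 0 ∨ 1/6 = 1/6
(x_1 ∨ x_2) ∧ x_2 = 1/6 ∧ 1/6 = 1/6
¬x_2 = ¬1/6 = 5/6
((x_1 ∨ x_2) ∧ x_2) → ¬x_2 = 1/6 → 5/6 = 1
¬((x_1 ↔ x_1) → ¬x_2) ↔ (((x_1 ∨ x_2) ∧ x_2) → ¬x_2) = 1/6 ↔ 1 = 1/6
¬(¬((x_1 ↔ x_1) → ¬x_2) ↔ (((x_1 ∨ x_2) ∧ x_2) → ¬x_2)) = ¬1/6 = 5/6
This gives 5/6 ≠ 1.

No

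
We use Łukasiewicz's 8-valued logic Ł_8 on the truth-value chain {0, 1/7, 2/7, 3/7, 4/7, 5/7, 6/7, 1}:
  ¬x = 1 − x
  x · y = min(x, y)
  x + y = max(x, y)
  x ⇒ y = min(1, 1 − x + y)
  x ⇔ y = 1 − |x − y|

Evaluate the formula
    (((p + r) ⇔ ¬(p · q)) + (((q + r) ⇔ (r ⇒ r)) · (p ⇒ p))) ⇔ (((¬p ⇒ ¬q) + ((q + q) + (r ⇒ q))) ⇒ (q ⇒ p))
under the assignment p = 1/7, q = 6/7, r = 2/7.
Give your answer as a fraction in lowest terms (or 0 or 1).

3/7

p + r = 1/7 + 2/7 = 2/7
p · q = 1/7 · 6/7 = 1/7
¬(p · q) = ¬1/7 = 6/7
(p + r) ⇔ ¬(p · q) = 2/7 ⇔ 6/7 = 3/7
q + r = 6/7 + 2/7 = 6/7
r ⇒ r = 2/7 ⇒ 2/7 = 1
(q + r) ⇔ (r ⇒ r) = 6/7 ⇔ 1 = 6/7
p ⇒ p = 1/7 ⇒ 1/7 = 1
((q + r) ⇔ (r ⇒ r)) · (p ⇒ p) = 6/7 · 1 = 6/7
((p + r) ⇔ ¬(p · q)) + (((q + r) ⇔ (r ⇒ r)) · (p ⇒ p)) = 3/7 + 6/7 = 6/7
¬p = ¬1/7 = 6/7
¬q = ¬6/7 = 1/7
¬p ⇒ ¬q = 6/7 ⇒ 1/7 = 2/7
q + q = 6/7 + 6/7 = 6/7
r ⇒ q = 2/7 ⇒ 6/7 = 1
(q + q) + (r ⇒ q) = 6/7 + 1 = 1
(¬p ⇒ ¬q) + ((q + q) + (r ⇒ q)) = 2/7 + 1 = 1
q ⇒ p = 6/7 ⇒ 1/7 = 2/7
((¬p ⇒ ¬q) + ((q + q) + (r ⇒ q))) ⇒ (q ⇒ p) = 1 ⇒ 2/7 = 2/7
(((p + r) ⇔ ¬(p · q)) + (((q + r) ⇔ (r ⇒ r)) · (p ⇒ p))) ⇔ (((¬p ⇒ ¬q) + ((q + q) + (r ⇒ q))) ⇒ (q ⇒ p)) = 6/7 ⇔ 2/7 = 3/7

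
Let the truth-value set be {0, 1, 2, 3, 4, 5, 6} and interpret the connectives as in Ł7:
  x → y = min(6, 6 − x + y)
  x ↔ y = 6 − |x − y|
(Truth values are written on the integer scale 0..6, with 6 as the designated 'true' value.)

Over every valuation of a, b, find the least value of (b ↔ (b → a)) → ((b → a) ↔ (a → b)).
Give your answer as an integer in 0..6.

3

Take a = 0, b = 3:
b → a = 3 → 0 = 3
b ↔ (b → a) = 3 ↔ 3 = 6
b → a = 3 → 0 = 3
a → b = 0 → 3 = 6
(b → a) ↔ (a → b) = 3 ↔ 6 = 3
(b ↔ (b → a)) → ((b → a) ↔ (a → b)) = 6 → 3 = 3
No assignment yields a value below 3, so this is the minimum.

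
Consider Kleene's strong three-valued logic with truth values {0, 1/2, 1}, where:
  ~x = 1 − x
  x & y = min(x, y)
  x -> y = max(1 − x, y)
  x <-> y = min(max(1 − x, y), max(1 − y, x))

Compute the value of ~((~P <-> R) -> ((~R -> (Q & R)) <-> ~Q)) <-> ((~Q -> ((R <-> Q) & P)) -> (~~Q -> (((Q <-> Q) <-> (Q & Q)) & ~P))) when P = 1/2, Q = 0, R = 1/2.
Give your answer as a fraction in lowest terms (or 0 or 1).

~P = ~1/2 = 1/2
~P <-> R = 1/2 <-> 1/2 = 1/2
~R = ~1/2 = 1/2
Q & R = 0 & 1/2 = 0
~R -> (Q & R) = 1/2 -> 0 = 1/2
~Q = ~0 = 1
(~R -> (Q & R)) <-> ~Q = 1/2 <-> 1 = 1/2
(~P <-> R) -> ((~R -> (Q & R)) <-> ~Q) = 1/2 -> 1/2 = 1/2
~((~P <-> R) -> ((~R -> (Q & R)) <-> ~Q)) = ~1/2 = 1/2
~Q = ~0 = 1
R <-> Q = 1/2 <-> 0 = 1/2
(R <-> Q) & P = 1/2 & 1/2 = 1/2
~Q -> ((R <-> Q) & P) = 1 -> 1/2 = 1/2
~Q = ~0 = 1
~~Q = ~1 = 0
Q <-> Q = 0 <-> 0 = 1
Q & Q = 0 & 0 = 0
(Q <-> Q) <-> (Q & Q) = 1 <-> 0 = 0
~P = ~1/2 = 1/2
((Q <-> Q) <-> (Q & Q)) & ~P = 0 & 1/2 = 0
~~Q -> (((Q <-> Q) <-> (Q & Q)) & ~P) = 0 -> 0 = 1
(~Q -> ((R <-> Q) & P)) -> (~~Q -> (((Q <-> Q) <-> (Q & Q)) & ~P)) = 1/2 -> 1 = 1
~((~P <-> R) -> ((~R -> (Q & R)) <-> ~Q)) <-> ((~Q -> ((R <-> Q) & P)) -> (~~Q -> (((Q <-> Q) <-> (Q & Q)) & ~P))) = 1/2 <-> 1 = 1/2

1/2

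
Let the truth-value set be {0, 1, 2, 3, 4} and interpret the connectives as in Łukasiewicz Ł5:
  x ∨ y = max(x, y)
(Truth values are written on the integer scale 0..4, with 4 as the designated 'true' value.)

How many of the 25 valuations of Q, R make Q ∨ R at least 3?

16

value 4: 9 assignments (counts)
value 3: 7 assignments (counts)
value 2: 5 assignments
value 1: 3 assignments
value 0: 1 assignment
So 16 of the 25 assignments meet the threshold.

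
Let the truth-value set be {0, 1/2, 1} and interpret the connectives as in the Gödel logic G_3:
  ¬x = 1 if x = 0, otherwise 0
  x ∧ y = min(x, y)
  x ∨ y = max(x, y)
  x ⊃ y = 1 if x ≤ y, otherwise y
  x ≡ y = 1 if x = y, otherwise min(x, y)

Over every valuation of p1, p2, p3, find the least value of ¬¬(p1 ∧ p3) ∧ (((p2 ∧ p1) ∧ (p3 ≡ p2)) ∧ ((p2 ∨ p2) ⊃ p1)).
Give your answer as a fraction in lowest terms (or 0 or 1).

Take p1 = 0, p2 = 0, p3 = 0:
p1 ∧ p3 = 0 ∧ 0 = 0
¬(p1 ∧ p3) = ¬0 = 1
¬¬(p1 ∧ p3) = ¬1 = 0
p2 ∧ p1 = 0 ∧ 0 = 0
p3 ≡ p2 = 0 ≡ 0 = 1
(p2 ∧ p1) ∧ (p3 ≡ p2) = 0 ∧ 1 = 0
p2 ∨ p2 = 0 ∨ 0 = 0
(p2 ∨ p2) ⊃ p1 = 0 ⊃ 0 = 1
((p2 ∧ p1) ∧ (p3 ≡ p2)) ∧ ((p2 ∨ p2) ⊃ p1) = 0 ∧ 1 = 0
¬¬(p1 ∧ p3) ∧ (((p2 ∧ p1) ∧ (p3 ≡ p2)) ∧ ((p2 ∨ p2) ⊃ p1)) = 0 ∧ 0 = 0
No assignment yields a value below 0, so this is the minimum.

0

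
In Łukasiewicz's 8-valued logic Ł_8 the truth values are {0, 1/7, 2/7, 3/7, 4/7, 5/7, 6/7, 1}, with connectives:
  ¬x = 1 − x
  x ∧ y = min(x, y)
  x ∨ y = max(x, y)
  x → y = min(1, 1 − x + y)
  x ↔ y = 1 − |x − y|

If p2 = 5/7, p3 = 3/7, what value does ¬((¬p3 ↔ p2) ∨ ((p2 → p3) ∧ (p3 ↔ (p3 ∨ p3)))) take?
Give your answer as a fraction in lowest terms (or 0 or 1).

¬p3 = ¬3/7 = 4/7
¬p3 ↔ p2 = 4/7 ↔ 5/7 = 6/7
p2 → p3 = 5/7 → 3/7 = 5/7
p3 ∨ p3 = 3/7 ∨ 3/7 = 3/7
p3 ↔ (p3 ∨ p3) = 3/7 ↔ 3/7 = 1
(p2 → p3) ∧ (p3 ↔ (p3 ∨ p3)) = 5/7 ∧ 1 = 5/7
(¬p3 ↔ p2) ∨ ((p2 → p3) ∧ (p3 ↔ (p3 ∨ p3))) = 6/7 ∨ 5/7 = 6/7
¬((¬p3 ↔ p2) ∨ ((p2 → p3) ∧ (p3 ↔ (p3 ∨ p3)))) = ¬6/7 = 1/7

1/7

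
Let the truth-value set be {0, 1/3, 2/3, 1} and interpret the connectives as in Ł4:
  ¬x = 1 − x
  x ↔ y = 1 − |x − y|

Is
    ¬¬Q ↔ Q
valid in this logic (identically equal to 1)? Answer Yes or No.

Yes

Q = 0 ↦ 1
Q = 1/3 ↦ 1
Q = 2/3 ↦ 1
Q = 1 ↦ 1
Every assignment gives a value ≥ 1.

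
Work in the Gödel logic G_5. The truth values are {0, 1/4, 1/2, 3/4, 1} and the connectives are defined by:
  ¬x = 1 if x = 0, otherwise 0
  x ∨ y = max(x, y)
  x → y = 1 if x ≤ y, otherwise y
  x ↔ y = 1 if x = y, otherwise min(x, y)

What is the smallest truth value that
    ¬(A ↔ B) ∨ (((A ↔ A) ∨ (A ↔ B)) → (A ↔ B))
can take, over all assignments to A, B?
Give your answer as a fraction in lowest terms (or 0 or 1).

Take A = 1/4, B = 1/2:
A ↔ B = 1/4 ↔ 1/2 = 1/4
¬(A ↔ B) = ¬1/4 = 0
A ↔ A = 1/4 ↔ 1/4 = 1
A ↔ B = 1/4 ↔ 1/2 = 1/4
(A ↔ A) ∨ (A ↔ B) = 1 ∨ 1/4 = 1
A ↔ B = 1/4 ↔ 1/2 = 1/4
((A ↔ A) ∨ (A ↔ B)) → (A ↔ B) = 1 → 1/4 = 1/4
¬(A ↔ B) ∨ (((A ↔ A) ∨ (A ↔ B)) → (A ↔ B)) = 0 ∨ 1/4 = 1/4
No assignment yields a value below 1/4, so this is the minimum.

1/4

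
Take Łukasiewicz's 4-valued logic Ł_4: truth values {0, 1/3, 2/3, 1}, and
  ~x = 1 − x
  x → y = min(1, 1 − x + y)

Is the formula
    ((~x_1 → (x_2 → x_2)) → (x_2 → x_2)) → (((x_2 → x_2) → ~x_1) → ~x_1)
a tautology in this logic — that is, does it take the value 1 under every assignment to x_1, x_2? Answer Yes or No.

Yes

x_1 = 0, x_2 = 0 ↦ 1
x_1 = 0, x_2 = 1/3 ↦ 1
x_1 = 0, x_2 = 2/3 ↦ 1
x_1 = 0, x_2 = 1 ↦ 1
x_1 = 1/3, x_2 = 0 ↦ 1
x_1 = 1/3, x_2 = 1/3 ↦ 1
x_1 = 1/3, x_2 = 2/3 ↦ 1
x_1 = 1/3, x_2 = 1 ↦ 1
x_1 = 2/3, x_2 = 0 ↦ 1
x_1 = 2/3, x_2 = 1/3 ↦ 1
x_1 = 2/3, x_2 = 2/3 ↦ 1
x_1 = 2/3, x_2 = 1 ↦ 1
x_1 = 1, x_2 = 0 ↦ 1
x_1 = 1, x_2 = 1/3 ↦ 1
x_1 = 1, x_2 = 2/3 ↦ 1
x_1 = 1, x_2 = 1 ↦ 1
Every assignment gives a value ≥ 1.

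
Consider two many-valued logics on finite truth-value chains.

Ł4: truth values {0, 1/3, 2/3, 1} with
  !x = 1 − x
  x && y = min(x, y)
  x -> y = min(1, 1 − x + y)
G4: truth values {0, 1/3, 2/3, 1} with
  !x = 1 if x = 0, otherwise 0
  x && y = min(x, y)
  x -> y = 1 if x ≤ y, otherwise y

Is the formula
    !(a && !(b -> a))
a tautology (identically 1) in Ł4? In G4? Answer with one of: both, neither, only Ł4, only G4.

In Ł4: at a = 1/3, b = 2/3 the value is 2/3 — not a tautology.
In G4: every assignment gives 1 — tautology.

only G4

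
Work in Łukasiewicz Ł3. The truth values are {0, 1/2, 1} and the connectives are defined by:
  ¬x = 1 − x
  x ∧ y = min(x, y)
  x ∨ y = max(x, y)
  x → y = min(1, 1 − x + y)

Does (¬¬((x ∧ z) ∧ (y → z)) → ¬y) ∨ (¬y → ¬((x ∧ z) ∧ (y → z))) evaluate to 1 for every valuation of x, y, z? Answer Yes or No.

Counterexample: take x = 1, y = 1/2, z = 1.
x ∧ z = 1 ∧ 1 = 1
y → z = 1/2 → 1 = 1
(x ∧ z) ∧ (y → z) = 1 ∧ 1 = 1
¬((x ∧ z) ∧ (y → z)) = ¬1 = 0
¬¬((x ∧ z) ∧ (y → z)) = ¬0 = 1
¬y = ¬1/2 = 1/2
¬¬((x ∧ z) ∧ (y → z)) → ¬y = 1 → 1/2 = 1/2
¬y = ¬1/2 = 1/2
x ∧ z = 1 ∧ 1 = 1
y → z = 1/2 → 1 = 1
(x ∧ z) ∧ (y → z) = 1 ∧ 1 = 1
¬((x ∧ z) ∧ (y → z)) = ¬1 = 0
¬y → ¬((x ∧ z) ∧ (y → z)) = 1/2 → 0 = 1/2
(¬¬((x ∧ z) ∧ (y → z)) → ¬y) ∨ (¬y → ¬((x ∧ z) ∧ (y → z))) = 1/2 ∨ 1/2 = 1/2
This gives 1/2 ≠ 1.

No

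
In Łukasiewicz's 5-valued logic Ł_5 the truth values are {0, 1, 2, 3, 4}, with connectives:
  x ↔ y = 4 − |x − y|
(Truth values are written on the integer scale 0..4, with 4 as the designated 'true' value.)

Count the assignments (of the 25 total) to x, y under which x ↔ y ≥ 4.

5

value 4: 5 assignments (counts)
value 3: 8 assignments
value 2: 6 assignments
value 1: 4 assignments
value 0: 2 assignments
So 5 of the 25 assignments meet the threshold.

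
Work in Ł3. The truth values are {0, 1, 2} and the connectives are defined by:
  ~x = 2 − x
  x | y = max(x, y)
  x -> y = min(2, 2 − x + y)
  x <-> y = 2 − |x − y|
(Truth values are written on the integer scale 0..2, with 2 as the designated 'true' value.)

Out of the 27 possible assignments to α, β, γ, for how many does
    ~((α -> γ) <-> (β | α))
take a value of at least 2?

6

value 2: 6 assignments (counts)
value 1: 11 assignments
value 0: 10 assignments
So 6 of the 27 assignments meet the threshold.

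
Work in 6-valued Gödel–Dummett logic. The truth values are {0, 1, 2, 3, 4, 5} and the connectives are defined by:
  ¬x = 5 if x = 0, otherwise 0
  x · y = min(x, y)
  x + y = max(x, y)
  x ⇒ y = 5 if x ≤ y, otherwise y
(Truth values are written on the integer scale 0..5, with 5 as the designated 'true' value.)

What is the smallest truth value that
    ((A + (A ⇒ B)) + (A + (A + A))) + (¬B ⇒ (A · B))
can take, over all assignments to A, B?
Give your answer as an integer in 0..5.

Take A = 1, B = 0:
A ⇒ B = 1 ⇒ 0 = 0
A + (A ⇒ B) = 1 + 0 = 1
A + A = 1 + 1 = 1
A + (A + A) = 1 + 1 = 1
(A + (A ⇒ B)) + (A + (A + A)) = 1 + 1 = 1
¬B = ¬0 = 5
A · B = 1 · 0 = 0
¬B ⇒ (A · B) = 5 ⇒ 0 = 0
((A + (A ⇒ B)) + (A + (A + A))) + (¬B ⇒ (A · B)) = 1 + 0 = 1
No assignment yields a value below 1, so this is the minimum.

1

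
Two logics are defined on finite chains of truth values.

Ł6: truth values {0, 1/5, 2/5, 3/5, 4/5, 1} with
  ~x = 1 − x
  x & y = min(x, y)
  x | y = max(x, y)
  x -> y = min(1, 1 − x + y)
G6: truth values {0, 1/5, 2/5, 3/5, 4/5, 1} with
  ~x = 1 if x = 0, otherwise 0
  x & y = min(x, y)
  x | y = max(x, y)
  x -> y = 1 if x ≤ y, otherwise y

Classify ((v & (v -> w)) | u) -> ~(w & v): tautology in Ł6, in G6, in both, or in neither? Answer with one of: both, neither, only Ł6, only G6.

neither

In Ł6: at u = 0, v = 3/5, w = 3/5 the value is 4/5 — not a tautology.
In G6: at u = 0, v = 1/5, w = 1/5 the value is 0 — not a tautology.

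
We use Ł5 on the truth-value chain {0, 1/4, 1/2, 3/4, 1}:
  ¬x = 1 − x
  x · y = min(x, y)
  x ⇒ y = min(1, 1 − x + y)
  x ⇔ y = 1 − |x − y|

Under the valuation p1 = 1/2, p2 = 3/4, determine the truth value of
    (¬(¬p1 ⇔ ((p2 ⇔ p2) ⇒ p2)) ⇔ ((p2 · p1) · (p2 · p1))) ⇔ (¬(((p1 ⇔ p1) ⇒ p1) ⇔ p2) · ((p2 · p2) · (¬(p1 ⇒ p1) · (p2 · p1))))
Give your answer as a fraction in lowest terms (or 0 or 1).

1/4

¬p1 = ¬1/2 = 1/2
p2 ⇔ p2 = 3/4 ⇔ 3/4 = 1
(p2 ⇔ p2) ⇒ p2 = 1 ⇒ 3/4 = 3/4
¬p1 ⇔ ((p2 ⇔ p2) ⇒ p2) = 1/2 ⇔ 3/4 = 3/4
¬(¬p1 ⇔ ((p2 ⇔ p2) ⇒ p2)) = ¬3/4 = 1/4
p2 · p1 = 3/4 · 1/2 = 1/2
p2 · p1 = 3/4 · 1/2 = 1/2
(p2 · p1) · (p2 · p1) = 1/2 · 1/2 = 1/2
¬(¬p1 ⇔ ((p2 ⇔ p2) ⇒ p2)) ⇔ ((p2 · p1) · (p2 · p1)) = 1/4 ⇔ 1/2 = 3/4
p1 ⇔ p1 = 1/2 ⇔ 1/2 = 1
(p1 ⇔ p1) ⇒ p1 = 1 ⇒ 1/2 = 1/2
((p1 ⇔ p1) ⇒ p1) ⇔ p2 = 1/2 ⇔ 3/4 = 3/4
¬(((p1 ⇔ p1) ⇒ p1) ⇔ p2) = ¬3/4 = 1/4
p2 · p2 = 3/4 · 3/4 = 3/4
p1 ⇒ p1 = 1/2 ⇒ 1/2 = 1
¬(p1 ⇒ p1) = ¬1 = 0
p2 · p1 = 3/4 · 1/2 = 1/2
¬(p1 ⇒ p1) · (p2 · p1) = 0 · 1/2 = 0
(p2 · p2) · (¬(p1 ⇒ p1) · (p2 · p1)) = 3/4 · 0 = 0
¬(((p1 ⇔ p1) ⇒ p1) ⇔ p2) · ((p2 · p2) · (¬(p1 ⇒ p1) · (p2 · p1))) = 1/4 · 0 = 0
(¬(¬p1 ⇔ ((p2 ⇔ p2) ⇒ p2)) ⇔ ((p2 · p1) · (p2 · p1))) ⇔ (¬(((p1 ⇔ p1) ⇒ p1) ⇔ p2) · ((p2 · p2) · (¬(p1 ⇒ p1) · (p2 · p1)))) = 3/4 ⇔ 0 = 1/4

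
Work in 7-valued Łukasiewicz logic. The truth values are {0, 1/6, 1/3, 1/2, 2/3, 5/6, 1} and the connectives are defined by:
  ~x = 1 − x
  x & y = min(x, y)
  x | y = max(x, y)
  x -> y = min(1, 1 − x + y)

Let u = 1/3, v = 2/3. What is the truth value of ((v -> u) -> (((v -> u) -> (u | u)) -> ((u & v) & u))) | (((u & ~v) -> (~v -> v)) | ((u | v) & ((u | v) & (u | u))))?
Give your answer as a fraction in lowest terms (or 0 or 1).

v -> u = 2/3 -> 1/3 = 2/3
v -> u = 2/3 -> 1/3 = 2/3
u | u = 1/3 | 1/3 = 1/3
(v -> u) -> (u | u) = 2/3 -> 1/3 = 2/3
u & v = 1/3 & 2/3 = 1/3
(u & v) & u = 1/3 & 1/3 = 1/3
((v -> u) -> (u | u)) -> ((u & v) & u) = 2/3 -> 1/3 = 2/3
(v -> u) -> (((v -> u) -> (u | u)) -> ((u & v) & u)) = 2/3 -> 2/3 = 1
~v = ~2/3 = 1/3
u & ~v = 1/3 & 1/3 = 1/3
~v = ~2/3 = 1/3
~v -> v = 1/3 -> 2/3 = 1
(u & ~v) -> (~v -> v) = 1/3 -> 1 = 1
u | v = 1/3 | 2/3 = 2/3
u | v = 1/3 | 2/3 = 2/3
u | u = 1/3 | 1/3 = 1/3
(u | v) & (u | u) = 2/3 & 1/3 = 1/3
(u | v) & ((u | v) & (u | u)) = 2/3 & 1/3 = 1/3
((u & ~v) -> (~v -> v)) | ((u | v) & ((u | v) & (u | u))) = 1 | 1/3 = 1
((v -> u) -> (((v -> u) -> (u | u)) -> ((u & v) & u))) | (((u & ~v) -> (~v -> v)) | ((u | v) & ((u | v) & (u | u)))) = 1 | 1 = 1

1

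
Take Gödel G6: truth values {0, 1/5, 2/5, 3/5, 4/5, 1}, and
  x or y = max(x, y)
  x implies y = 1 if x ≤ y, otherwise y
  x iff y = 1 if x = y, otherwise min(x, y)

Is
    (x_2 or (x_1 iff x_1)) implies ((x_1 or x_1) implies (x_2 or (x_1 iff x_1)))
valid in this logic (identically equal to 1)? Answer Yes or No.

At x_1 = 1/5, x_2 = 4/5, for instance:
x_1 iff x_1 = 1/5 iff 1/5 = 1
x_2 or (x_1 iff x_1) = 4/5 or 1 = 1
x_1 or x_1 = 1/5 or 1/5 = 1/5
(x_1 or x_1) implies (x_2 or (x_1 iff x_1)) = 1/5 implies 1 = 1
(x_2 or (x_1 iff x_1)) implies ((x_1 or x_1) implies (x_2 or (x_1 iff x_1))) = 1 implies 1 = 1
and checking the remaining 35 assignments likewise gives ≥ 1 in every case.

Yes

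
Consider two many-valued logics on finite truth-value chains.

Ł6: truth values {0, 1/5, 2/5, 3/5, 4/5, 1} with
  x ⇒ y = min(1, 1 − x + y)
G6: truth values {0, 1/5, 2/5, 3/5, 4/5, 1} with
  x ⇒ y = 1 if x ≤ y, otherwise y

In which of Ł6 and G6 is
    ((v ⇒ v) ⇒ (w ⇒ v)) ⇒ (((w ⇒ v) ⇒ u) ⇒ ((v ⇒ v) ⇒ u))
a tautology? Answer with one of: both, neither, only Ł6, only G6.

both

In Ł6: every assignment gives 1 — tautology.
In G6: every assignment gives 1 — tautology.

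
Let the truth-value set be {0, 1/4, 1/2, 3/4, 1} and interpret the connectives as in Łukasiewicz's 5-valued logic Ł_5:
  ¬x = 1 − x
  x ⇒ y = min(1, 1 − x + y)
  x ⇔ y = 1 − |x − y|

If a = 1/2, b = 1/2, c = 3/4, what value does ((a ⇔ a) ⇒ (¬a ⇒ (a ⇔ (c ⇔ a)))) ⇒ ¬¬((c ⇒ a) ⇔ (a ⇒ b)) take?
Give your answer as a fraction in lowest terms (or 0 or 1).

3/4

a ⇔ a = 1/2 ⇔ 1/2 = 1
¬a = ¬1/2 = 1/2
c ⇔ a = 3/4 ⇔ 1/2 = 3/4
a ⇔ (c ⇔ a) = 1/2 ⇔ 3/4 = 3/4
¬a ⇒ (a ⇔ (c ⇔ a)) = 1/2 ⇒ 3/4 = 1
(a ⇔ a) ⇒ (¬a ⇒ (a ⇔ (c ⇔ a))) = 1 ⇒ 1 = 1
c ⇒ a = 3/4 ⇒ 1/2 = 3/4
a ⇒ b = 1/2 ⇒ 1/2 = 1
(c ⇒ a) ⇔ (a ⇒ b) = 3/4 ⇔ 1 = 3/4
¬((c ⇒ a) ⇔ (a ⇒ b)) = ¬3/4 = 1/4
¬¬((c ⇒ a) ⇔ (a ⇒ b)) = ¬1/4 = 3/4
((a ⇔ a) ⇒ (¬a ⇒ (a ⇔ (c ⇔ a)))) ⇒ ¬¬((c ⇒ a) ⇔ (a ⇒ b)) = 1 ⇒ 3/4 = 3/4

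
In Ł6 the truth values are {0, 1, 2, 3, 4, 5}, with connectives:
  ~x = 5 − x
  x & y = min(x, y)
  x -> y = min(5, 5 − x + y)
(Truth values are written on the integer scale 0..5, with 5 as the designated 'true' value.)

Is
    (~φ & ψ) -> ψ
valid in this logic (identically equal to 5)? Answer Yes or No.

At φ = 0, ψ = 2, for instance:
~φ = ~0 = 5
~φ & ψ = 5 & 2 = 2
(~φ & ψ) -> ψ = 2 -> 2 = 5
and checking the remaining 35 assignments likewise gives ≥ 5 in every case.

Yes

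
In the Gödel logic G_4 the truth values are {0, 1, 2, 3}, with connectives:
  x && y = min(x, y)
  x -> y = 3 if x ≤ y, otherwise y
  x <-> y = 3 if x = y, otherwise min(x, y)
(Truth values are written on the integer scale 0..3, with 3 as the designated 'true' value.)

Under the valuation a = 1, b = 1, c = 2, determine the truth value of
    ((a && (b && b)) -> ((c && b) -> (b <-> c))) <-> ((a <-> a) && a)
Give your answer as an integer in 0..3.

b && b = 1 && 1 = 1
a && (b && b) = 1 && 1 = 1
c && b = 2 && 1 = 1
b <-> c = 1 <-> 2 = 1
(c && b) -> (b <-> c) = 1 -> 1 = 3
(a && (b && b)) -> ((c && b) -> (b <-> c)) = 1 -> 3 = 3
a <-> a = 1 <-> 1 = 3
(a <-> a) && a = 3 && 1 = 1
((a && (b && b)) -> ((c && b) -> (b <-> c))) <-> ((a <-> a) && a) = 3 <-> 1 = 1

1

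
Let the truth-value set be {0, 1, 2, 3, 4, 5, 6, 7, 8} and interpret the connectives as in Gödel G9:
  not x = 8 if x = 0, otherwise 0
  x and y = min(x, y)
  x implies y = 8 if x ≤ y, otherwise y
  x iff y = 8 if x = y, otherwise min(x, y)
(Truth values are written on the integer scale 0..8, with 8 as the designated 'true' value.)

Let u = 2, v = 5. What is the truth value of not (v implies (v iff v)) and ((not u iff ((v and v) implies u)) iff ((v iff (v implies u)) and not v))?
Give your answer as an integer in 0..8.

0

v iff v = 5 iff 5 = 8
v implies (v iff v) = 5 implies 8 = 8
not (v implies (v iff v)) = not 8 = 0
not u = not 2 = 0
v and v = 5 and 5 = 5
(v and v) implies u = 5 implies 2 = 2
not u iff ((v and v) implies u) = 0 iff 2 = 0
v implies u = 5 implies 2 = 2
v iff (v implies u) = 5 iff 2 = 2
not v = not 5 = 0
(v iff (v implies u)) and not v = 2 and 0 = 0
(not u iff ((v and v) implies u)) iff ((v iff (v implies u)) and not v) = 0 iff 0 = 8
not (v implies (v iff v)) and ((not u iff ((v and v) implies u)) iff ((v iff (v implies u)) and not v)) = 0 and 8 = 0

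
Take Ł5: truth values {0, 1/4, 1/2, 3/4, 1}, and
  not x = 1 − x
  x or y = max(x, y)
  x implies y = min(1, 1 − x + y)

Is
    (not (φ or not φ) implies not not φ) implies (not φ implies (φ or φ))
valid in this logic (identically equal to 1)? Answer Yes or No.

No

Counterexample: take φ = 0.
not φ = not 0 = 1
φ or not φ = 0 or 1 = 1
not (φ or not φ) = not 1 = 0
not φ = not 0 = 1
not not φ = not 1 = 0
not (φ or not φ) implies not not φ = 0 implies 0 = 1
not φ = not 0 = 1
φ or φ = 0 or 0 = 0
not φ implies (φ or φ) = 1 implies 0 = 0
(not (φ or not φ) implies not not φ) implies (not φ implies (φ or φ)) = 1 implies 0 = 0
This gives 0 ≠ 1.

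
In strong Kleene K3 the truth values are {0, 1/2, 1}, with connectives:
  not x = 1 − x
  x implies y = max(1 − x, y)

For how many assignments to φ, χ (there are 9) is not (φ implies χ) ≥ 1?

1

φ = 0, χ = 0 ↦ 0  <
φ = 0, χ = 1/2 ↦ 0  <
φ = 0, χ = 1 ↦ 0  <
φ = 1/2, χ = 0 ↦ 1/2  <
φ = 1/2, χ = 1/2 ↦ 1/2  <
φ = 1/2, χ = 1 ↦ 0  <
φ = 1, χ = 0 ↦ 1  ≥
φ = 1, χ = 1/2 ↦ 1/2  <
φ = 1, χ = 1 ↦ 0  <
So 1 of the 9 assignments meets the threshold.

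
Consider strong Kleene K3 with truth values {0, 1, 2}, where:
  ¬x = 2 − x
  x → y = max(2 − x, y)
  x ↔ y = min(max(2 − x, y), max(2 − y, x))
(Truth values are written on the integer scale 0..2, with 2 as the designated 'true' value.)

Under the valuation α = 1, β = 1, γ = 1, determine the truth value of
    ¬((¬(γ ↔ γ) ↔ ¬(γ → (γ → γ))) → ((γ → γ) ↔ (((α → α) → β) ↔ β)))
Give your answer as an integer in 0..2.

1

γ ↔ γ = 1 ↔ 1 = 1
¬(γ ↔ γ) = ¬1 = 1
γ → γ = 1 → 1 = 1
γ → (γ → γ) = 1 → 1 = 1
¬(γ → (γ → γ)) = ¬1 = 1
¬(γ ↔ γ) ↔ ¬(γ → (γ → γ)) = 1 ↔ 1 = 1
γ → γ = 1 → 1 = 1
α → α = 1 → 1 = 1
(α → α) → β = 1 → 1 = 1
((α → α) → β) ↔ β = 1 ↔ 1 = 1
(γ → γ) ↔ (((α → α) → β) ↔ β) = 1 ↔ 1 = 1
(¬(γ ↔ γ) ↔ ¬(γ → (γ → γ))) → ((γ → γ) ↔ (((α → α) → β) ↔ β)) = 1 → 1 = 1
¬((¬(γ ↔ γ) ↔ ¬(γ → (γ → γ))) → ((γ → γ) ↔ (((α → α) → β) ↔ β))) = ¬1 = 1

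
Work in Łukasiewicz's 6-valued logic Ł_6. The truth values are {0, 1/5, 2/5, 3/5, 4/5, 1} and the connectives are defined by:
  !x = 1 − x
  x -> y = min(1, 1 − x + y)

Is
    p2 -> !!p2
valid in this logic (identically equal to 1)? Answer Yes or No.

p2 = 0 ↦ 1
p2 = 1/5 ↦ 1
p2 = 2/5 ↦ 1
p2 = 3/5 ↦ 1
p2 = 4/5 ↦ 1
p2 = 1 ↦ 1
Every assignment gives a value ≥ 1.

Yes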